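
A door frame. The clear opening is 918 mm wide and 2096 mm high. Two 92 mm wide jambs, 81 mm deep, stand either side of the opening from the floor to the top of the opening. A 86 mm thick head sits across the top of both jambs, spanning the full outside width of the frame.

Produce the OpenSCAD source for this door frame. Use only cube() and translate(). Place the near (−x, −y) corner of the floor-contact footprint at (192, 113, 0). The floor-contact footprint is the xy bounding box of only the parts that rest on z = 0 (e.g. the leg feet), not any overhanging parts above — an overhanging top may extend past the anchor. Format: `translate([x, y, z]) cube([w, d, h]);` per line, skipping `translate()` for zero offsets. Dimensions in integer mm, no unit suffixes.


translate([192, 113, 0]) cube([92, 81, 2096]);
translate([1202, 113, 0]) cube([92, 81, 2096]);
translate([192, 113, 2096]) cube([1102, 81, 86]);


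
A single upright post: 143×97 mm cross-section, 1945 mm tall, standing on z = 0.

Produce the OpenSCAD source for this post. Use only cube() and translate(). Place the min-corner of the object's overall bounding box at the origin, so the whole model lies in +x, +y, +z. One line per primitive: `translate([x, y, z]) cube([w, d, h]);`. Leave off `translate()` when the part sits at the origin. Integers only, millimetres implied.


cube([143, 97, 1945]);


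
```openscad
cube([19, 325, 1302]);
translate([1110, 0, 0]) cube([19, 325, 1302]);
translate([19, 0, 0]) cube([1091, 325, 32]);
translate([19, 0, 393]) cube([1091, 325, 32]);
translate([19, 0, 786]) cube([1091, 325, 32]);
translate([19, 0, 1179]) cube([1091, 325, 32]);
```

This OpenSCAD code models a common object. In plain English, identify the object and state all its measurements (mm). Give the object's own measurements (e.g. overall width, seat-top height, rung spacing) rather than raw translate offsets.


An open bookshelf. Two side panels, each 19 mm thick, 325 mm deep and 1302 mm tall, stand 1129 mm apart (outside-to-outside). Between them sit 4 shelves, each 32 mm thick and 325 mm deep, spanning the full gap between the sides. The bottom shelf rests on the floor (its underside at z = 0) and the clear gap between one shelf's top and the next shelf's underside is 361 mm.


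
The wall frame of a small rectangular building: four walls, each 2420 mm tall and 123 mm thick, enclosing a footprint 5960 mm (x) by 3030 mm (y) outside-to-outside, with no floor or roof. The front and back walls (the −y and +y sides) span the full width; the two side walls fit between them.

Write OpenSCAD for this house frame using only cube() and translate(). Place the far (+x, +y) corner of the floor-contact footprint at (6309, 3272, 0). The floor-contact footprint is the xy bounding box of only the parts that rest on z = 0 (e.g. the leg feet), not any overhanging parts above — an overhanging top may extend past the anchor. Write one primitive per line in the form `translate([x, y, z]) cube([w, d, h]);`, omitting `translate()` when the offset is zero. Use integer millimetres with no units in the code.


translate([349, 242, 0]) cube([5960, 123, 2420]);
translate([349, 3149, 0]) cube([5960, 123, 2420]);
translate([349, 365, 0]) cube([123, 2784, 2420]);
translate([6186, 365, 0]) cube([123, 2784, 2420]);


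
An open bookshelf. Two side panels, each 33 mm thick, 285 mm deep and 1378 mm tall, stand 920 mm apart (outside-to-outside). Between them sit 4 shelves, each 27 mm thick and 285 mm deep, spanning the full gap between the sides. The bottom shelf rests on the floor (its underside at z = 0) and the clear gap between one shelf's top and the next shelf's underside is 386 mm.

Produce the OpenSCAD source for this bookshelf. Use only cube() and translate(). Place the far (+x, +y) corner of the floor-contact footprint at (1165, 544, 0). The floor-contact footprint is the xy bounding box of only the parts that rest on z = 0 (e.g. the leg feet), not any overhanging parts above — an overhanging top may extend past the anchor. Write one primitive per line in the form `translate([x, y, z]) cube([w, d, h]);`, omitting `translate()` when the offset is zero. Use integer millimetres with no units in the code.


translate([245, 259, 0]) cube([33, 285, 1378]);
translate([1132, 259, 0]) cube([33, 285, 1378]);
translate([278, 259, 0]) cube([854, 285, 27]);
translate([278, 259, 413]) cube([854, 285, 27]);
translate([278, 259, 826]) cube([854, 285, 27]);
translate([278, 259, 1239]) cube([854, 285, 27]);


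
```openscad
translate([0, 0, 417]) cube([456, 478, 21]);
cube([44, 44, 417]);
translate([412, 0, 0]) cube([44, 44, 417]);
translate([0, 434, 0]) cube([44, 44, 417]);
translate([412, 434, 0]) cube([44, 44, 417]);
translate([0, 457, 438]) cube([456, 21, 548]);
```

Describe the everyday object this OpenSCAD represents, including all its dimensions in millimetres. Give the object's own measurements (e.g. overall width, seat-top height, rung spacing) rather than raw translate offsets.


A chair. The seat is a 456×478×21 mm slab with its top at z = 438 mm, on four 44×44 mm corner legs (flush with the seat edges, standing on z = 0). A flat backrest 21 mm thick, 548 mm tall, spans the full seat width and rises from the seat top along its +y edge, rear face flush with the rear of the seat.


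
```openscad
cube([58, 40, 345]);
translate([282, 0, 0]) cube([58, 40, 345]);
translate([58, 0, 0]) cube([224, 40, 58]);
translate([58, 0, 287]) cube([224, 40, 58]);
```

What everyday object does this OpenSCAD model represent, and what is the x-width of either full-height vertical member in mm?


A picture frame. The border width is 58 mm.

Four thin pieces enclosing a rectangular opening — a picture frame. The two full-height stiles are 345 mm tall; the top rail sits at z = 287 and is 58 mm tall, so the border above the opening is 345 − 287 = 58 mm, matching the stile x-width.


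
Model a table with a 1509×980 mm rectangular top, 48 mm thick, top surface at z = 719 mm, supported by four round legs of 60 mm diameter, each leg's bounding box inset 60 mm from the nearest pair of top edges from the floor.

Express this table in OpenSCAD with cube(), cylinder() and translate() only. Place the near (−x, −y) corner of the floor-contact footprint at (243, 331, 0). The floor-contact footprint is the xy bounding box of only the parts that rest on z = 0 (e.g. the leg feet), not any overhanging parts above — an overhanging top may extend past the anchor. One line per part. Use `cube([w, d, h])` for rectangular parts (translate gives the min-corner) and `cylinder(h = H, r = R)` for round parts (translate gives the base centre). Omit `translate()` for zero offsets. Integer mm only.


translate([183, 271, 671]) cube([1509, 980, 48]);
translate([273, 361, 0]) cylinder(h = 671, r = 30);
translate([1602, 361, 0]) cylinder(h = 671, r = 30);
translate([273, 1161, 0]) cylinder(h = 671, r = 30);
translate([1602, 1161, 0]) cylinder(h = 671, r = 30);


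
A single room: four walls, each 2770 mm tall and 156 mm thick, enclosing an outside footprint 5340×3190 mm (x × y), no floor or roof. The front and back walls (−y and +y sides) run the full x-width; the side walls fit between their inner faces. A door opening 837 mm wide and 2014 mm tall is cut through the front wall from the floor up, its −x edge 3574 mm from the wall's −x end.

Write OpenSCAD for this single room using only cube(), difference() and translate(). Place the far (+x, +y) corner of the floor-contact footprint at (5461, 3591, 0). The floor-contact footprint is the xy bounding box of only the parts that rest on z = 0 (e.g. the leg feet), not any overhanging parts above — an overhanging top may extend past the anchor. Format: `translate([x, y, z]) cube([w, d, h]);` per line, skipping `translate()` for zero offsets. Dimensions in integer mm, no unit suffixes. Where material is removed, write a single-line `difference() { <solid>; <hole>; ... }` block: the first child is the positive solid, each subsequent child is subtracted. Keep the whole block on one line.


difference() { translate([121, 401, 0]) cube([5340, 156, 2770]); translate([3695, 401, 0]) cube([837, 156, 2014]); }
translate([121, 3435, 0]) cube([5340, 156, 2770]);
translate([121, 557, 0]) cube([156, 2878, 2770]);
translate([5305, 557, 0]) cube([156, 2878, 2770]);


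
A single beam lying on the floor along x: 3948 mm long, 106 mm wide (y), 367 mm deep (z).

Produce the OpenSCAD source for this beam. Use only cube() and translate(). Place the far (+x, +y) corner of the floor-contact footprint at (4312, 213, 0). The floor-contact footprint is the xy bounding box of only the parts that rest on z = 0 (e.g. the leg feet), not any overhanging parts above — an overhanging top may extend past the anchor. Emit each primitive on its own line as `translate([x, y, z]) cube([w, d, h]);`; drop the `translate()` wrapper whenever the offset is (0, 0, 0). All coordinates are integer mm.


translate([364, 107, 0]) cube([3948, 106, 367]);


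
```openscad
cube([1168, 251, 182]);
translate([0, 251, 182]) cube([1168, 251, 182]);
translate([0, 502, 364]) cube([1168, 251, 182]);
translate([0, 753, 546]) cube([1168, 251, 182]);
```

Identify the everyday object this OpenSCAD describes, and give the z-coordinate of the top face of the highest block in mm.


A staircase. The total rise is 728 mm.

4 identical blocks, each offset up and back from the previous — a staircase. Each step is 182 mm tall and there are 4 of them, so the total rise is 4 × 182 = 728 mm.


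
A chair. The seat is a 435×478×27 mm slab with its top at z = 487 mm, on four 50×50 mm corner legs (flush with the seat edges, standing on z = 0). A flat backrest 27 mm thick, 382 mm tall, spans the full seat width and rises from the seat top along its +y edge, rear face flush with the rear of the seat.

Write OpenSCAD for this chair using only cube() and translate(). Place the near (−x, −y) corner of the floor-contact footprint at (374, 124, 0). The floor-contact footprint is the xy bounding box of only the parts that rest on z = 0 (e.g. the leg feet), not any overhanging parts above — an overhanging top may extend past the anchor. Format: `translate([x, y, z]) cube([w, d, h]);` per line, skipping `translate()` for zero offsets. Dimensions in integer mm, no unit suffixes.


translate([374, 124, 460]) cube([435, 478, 27]);
translate([374, 124, 0]) cube([50, 50, 460]);
translate([759, 124, 0]) cube([50, 50, 460]);
translate([374, 552, 0]) cube([50, 50, 460]);
translate([759, 552, 0]) cube([50, 50, 460]);
translate([374, 575, 487]) cube([435, 27, 382]);


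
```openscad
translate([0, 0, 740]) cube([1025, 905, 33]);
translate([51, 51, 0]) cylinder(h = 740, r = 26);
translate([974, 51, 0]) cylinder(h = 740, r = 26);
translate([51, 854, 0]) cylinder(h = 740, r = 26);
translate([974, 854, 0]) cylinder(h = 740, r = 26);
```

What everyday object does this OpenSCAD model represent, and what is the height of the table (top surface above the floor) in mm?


A table. The table height is 773 mm.

A 1025×905×33 slab sits at z = 740 on four Ø52 mm round legs — a table. The top surface is at 740 + 33 = 773 mm.


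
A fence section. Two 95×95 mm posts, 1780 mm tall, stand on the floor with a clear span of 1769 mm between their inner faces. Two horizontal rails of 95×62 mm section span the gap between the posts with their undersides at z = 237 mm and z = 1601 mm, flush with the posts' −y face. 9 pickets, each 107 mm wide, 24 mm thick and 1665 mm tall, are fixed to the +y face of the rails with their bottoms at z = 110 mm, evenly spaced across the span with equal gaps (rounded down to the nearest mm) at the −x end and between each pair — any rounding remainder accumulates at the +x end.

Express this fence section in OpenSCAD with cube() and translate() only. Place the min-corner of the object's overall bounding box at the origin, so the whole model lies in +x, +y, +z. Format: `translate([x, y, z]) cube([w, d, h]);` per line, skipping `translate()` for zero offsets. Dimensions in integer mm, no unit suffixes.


cube([95, 95, 1780]);
translate([1864, 0, 0]) cube([95, 95, 1780]);
translate([95, 0, 237]) cube([1769, 95, 62]);
translate([95, 0, 1601]) cube([1769, 95, 62]);
translate([175, 95, 110]) cube([107, 24, 1665]);
translate([362, 95, 110]) cube([107, 24, 1665]);
translate([549, 95, 110]) cube([107, 24, 1665]);
translate([736, 95, 110]) cube([107, 24, 1665]);
translate([923, 95, 110]) cube([107, 24, 1665]);
translate([1110, 95, 110]) cube([107, 24, 1665]);
translate([1297, 95, 110]) cube([107, 24, 1665]);
translate([1484, 95, 110]) cube([107, 24, 1665]);
translate([1671, 95, 110]) cube([107, 24, 1665]);


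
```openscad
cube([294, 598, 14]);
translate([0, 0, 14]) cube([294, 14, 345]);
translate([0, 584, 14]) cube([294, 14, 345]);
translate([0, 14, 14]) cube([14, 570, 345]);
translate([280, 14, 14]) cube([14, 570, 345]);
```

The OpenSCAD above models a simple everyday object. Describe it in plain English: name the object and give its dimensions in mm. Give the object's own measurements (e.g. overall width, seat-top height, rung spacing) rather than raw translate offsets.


An open-topped rectangular box: outside dimensions 294×598×359 mm, with a uniform wall and base thickness of 14 mm. The base is a full 294×598 slab on the floor; four walls sit on top of the base. The front and back walls (the −y and +y sides) span the full width; the two side walls fit between them.


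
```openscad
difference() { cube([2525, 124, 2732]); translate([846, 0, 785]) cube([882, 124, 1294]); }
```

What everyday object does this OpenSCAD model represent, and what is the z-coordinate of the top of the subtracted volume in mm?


A wall with a window opening. The window head height is 2079 mm.

A wall with a rectangular opening subtracted — a window. Sill at z = 785, opening 1294 mm tall, so the head is at 785 + 1294 = 2079 mm.


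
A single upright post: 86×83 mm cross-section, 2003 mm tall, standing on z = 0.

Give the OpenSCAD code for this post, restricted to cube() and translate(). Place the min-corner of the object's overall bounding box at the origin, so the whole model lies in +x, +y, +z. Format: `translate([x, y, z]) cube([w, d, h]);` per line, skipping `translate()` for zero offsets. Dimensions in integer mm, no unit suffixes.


cube([86, 83, 2003]);


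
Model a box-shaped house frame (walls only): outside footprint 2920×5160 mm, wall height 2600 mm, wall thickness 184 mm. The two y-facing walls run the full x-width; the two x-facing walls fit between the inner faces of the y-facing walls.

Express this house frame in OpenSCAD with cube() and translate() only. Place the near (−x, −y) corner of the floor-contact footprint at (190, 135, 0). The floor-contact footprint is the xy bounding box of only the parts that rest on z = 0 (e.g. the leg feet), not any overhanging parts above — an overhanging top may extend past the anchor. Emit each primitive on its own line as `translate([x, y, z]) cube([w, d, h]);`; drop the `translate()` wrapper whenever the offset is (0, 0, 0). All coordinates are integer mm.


translate([190, 135, 0]) cube([2920, 184, 2600]);
translate([190, 5111, 0]) cube([2920, 184, 2600]);
translate([190, 319, 0]) cube([184, 4792, 2600]);
translate([2926, 319, 0]) cube([184, 4792, 2600]);


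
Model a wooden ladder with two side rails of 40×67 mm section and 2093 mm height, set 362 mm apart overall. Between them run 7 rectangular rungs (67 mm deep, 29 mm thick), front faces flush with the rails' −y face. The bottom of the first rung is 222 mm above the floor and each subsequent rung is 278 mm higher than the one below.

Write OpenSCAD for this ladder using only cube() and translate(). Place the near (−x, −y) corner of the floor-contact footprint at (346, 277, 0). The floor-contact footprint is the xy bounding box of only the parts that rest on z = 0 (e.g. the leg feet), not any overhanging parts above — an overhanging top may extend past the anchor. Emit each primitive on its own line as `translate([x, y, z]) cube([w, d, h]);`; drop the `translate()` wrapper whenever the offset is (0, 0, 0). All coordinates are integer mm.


translate([346, 277, 0]) cube([40, 67, 2093]);
translate([668, 277, 0]) cube([40, 67, 2093]);
translate([386, 277, 222]) cube([282, 67, 29]);
translate([386, 277, 500]) cube([282, 67, 29]);
translate([386, 277, 778]) cube([282, 67, 29]);
translate([386, 277, 1056]) cube([282, 67, 29]);
translate([386, 277, 1334]) cube([282, 67, 29]);
translate([386, 277, 1612]) cube([282, 67, 29]);
translate([386, 277, 1890]) cube([282, 67, 29]);


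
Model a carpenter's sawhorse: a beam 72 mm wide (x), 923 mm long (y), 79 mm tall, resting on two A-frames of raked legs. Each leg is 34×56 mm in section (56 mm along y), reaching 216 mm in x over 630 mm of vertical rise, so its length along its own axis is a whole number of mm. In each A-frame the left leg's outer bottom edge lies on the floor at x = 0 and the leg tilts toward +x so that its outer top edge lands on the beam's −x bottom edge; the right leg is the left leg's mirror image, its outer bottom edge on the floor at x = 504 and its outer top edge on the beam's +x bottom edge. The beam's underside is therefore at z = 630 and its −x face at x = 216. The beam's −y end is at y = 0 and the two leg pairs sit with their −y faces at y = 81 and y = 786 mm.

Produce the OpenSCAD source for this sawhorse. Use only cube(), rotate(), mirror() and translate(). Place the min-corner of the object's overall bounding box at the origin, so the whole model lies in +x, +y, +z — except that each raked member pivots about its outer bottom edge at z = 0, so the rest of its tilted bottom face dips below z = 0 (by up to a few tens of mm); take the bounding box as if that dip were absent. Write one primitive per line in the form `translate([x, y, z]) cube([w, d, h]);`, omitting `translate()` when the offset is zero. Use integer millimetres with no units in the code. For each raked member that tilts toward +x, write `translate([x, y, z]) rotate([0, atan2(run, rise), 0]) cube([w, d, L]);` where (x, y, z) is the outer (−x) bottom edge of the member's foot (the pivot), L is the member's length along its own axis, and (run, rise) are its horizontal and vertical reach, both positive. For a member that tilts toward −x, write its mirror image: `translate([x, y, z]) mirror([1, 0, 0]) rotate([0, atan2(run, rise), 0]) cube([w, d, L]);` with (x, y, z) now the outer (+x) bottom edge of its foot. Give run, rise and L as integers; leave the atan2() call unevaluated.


translate([216, 0, 630]) cube([72, 923, 79]);
translate([0, 81, 0]) rotate([0, atan2(216, 630), 0]) cube([34, 56, 666]);
translate([504, 81, 0]) mirror([1, 0, 0]) rotate([0, atan2(216, 630), 0]) cube([34, 56, 666]);
translate([0, 786, 0]) rotate([0, atan2(216, 630), 0]) cube([34, 56, 666]);
translate([504, 786, 0]) mirror([1, 0, 0]) rotate([0, atan2(216, 630), 0]) cube([34, 56, 666]);


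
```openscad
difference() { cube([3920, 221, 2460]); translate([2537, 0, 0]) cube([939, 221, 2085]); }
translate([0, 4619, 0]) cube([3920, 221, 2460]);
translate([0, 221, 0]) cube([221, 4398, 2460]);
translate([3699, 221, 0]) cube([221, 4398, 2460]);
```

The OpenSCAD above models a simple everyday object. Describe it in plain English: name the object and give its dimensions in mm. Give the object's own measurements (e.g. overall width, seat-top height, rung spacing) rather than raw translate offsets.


A single room: four walls, each 2460 mm tall and 221 mm thick, enclosing an outside footprint 3920×4840 mm (x × y), no floor or roof. The front and back walls (−y and +y sides) run the full x-width; the side walls fit between their inner faces. A door opening 939 mm wide and 2085 mm tall is cut through the front wall from the floor up, its −x edge 2537 mm from the wall's −x end.


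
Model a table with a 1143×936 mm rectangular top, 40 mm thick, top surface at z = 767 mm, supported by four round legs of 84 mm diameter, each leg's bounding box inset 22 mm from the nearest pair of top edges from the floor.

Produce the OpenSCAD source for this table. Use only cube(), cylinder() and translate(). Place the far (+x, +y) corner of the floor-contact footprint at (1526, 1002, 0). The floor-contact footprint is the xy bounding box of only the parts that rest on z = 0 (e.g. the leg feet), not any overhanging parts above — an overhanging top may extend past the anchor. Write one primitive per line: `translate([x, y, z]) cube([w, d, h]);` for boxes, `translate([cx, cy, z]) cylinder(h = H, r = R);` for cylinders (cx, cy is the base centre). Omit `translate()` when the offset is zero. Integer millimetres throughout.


// leg_h = 767 - 40 = 727
translate([405, 88, 727]) cube([1143, 936, 40]);
translate([469, 152, 0]) cylinder(h = 727, r = 42);
translate([1484, 152, 0]) cylinder(h = 727, r = 42);
translate([469, 960, 0]) cylinder(h = 727, r = 42);
translate([1484, 960, 0]) cylinder(h = 727, r = 42);


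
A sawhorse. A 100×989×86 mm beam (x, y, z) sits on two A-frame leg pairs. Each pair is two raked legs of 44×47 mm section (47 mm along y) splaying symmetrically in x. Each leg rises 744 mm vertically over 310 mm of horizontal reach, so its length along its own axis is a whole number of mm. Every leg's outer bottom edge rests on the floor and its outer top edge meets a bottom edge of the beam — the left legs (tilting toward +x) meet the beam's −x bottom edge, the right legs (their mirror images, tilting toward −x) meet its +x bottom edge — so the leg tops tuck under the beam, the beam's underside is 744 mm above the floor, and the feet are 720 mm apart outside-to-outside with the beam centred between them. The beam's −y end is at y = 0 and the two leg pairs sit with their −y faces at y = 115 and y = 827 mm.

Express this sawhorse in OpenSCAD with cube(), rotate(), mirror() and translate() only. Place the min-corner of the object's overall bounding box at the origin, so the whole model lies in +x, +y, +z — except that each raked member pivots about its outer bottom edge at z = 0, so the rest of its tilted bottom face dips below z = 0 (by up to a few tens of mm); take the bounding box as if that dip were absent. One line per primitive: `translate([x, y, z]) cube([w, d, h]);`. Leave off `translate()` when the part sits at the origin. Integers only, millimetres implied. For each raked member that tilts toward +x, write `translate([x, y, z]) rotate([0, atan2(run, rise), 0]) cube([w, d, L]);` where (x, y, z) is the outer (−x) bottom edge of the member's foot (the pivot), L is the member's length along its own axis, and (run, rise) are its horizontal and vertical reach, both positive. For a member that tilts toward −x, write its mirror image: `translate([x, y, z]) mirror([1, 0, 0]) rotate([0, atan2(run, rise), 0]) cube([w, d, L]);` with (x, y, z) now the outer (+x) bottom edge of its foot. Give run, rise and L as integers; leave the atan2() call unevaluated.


translate([310, 0, 744]) cube([100, 989, 86]);
translate([0, 115, 0]) rotate([0, atan2(310, 744), 0]) cube([44, 47, 806]);
translate([720, 115, 0]) mirror([1, 0, 0]) rotate([0, atan2(310, 744), 0]) cube([44, 47, 806]);
translate([0, 827, 0]) rotate([0, atan2(310, 744), 0]) cube([44, 47, 806]);
translate([720, 827, 0]) mirror([1, 0, 0]) rotate([0, atan2(310, 744), 0]) cube([44, 47, 806]);


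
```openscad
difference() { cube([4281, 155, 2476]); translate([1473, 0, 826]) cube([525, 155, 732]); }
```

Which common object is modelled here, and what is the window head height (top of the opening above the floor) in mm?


A wall with a window opening. The window head height is 1558 mm.

A wall with a rectangular opening subtracted — a window. Sill at z = 826, opening 732 mm tall, so the head is at 826 + 732 = 1558 mm.


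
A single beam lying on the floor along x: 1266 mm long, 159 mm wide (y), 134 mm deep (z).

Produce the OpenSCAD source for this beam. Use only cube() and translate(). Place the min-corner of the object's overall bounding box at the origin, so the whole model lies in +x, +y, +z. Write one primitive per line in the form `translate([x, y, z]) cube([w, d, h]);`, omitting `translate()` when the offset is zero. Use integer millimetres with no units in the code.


cube([1266, 159, 134]);


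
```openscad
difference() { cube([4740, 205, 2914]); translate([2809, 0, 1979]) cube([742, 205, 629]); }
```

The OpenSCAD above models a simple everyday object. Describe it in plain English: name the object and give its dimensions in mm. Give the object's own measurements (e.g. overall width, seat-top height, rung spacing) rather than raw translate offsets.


A wall 4740 mm long (x), 205 mm thick (y), 2914 mm tall, with a rectangular window opening cut through it. The opening is 742 mm wide and 629 mm tall; its sill is at z = 1979 mm and its near (−x) edge is 2809 mm from the wall's −x end. The opening passes through the full wall thickness.


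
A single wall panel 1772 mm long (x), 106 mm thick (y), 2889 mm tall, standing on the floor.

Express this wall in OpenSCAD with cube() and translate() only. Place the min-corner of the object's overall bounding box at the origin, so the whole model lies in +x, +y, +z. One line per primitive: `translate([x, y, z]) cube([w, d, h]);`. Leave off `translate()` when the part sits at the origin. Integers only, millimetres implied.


cube([1772, 106, 2889]);


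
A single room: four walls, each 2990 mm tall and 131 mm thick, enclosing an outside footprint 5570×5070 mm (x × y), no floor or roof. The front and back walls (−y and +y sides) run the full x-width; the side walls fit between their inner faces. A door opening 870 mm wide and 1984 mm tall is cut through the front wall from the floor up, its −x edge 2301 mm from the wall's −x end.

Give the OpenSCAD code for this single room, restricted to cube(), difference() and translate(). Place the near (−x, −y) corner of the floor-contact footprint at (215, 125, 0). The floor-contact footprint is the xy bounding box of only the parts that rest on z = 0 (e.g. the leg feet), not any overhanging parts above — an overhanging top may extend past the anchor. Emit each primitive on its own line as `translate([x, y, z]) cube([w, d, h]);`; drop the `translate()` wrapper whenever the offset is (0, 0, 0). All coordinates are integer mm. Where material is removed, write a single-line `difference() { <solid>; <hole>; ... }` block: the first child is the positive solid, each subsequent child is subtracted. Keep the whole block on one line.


difference() { translate([215, 125, 0]) cube([5570, 131, 2990]); translate([2516, 125, 0]) cube([870, 131, 1984]); }
translate([215, 5064, 0]) cube([5570, 131, 2990]);
translate([215, 256, 0]) cube([131, 4808, 2990]);
translate([5654, 256, 0]) cube([131, 4808, 2990]);


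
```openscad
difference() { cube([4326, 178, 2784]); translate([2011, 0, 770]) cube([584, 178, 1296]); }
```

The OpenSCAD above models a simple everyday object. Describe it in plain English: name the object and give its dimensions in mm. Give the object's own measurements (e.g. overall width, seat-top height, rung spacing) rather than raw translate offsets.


A wall 4326 mm long (x), 178 mm thick (y), 2784 mm tall, with a rectangular window opening cut through it. The opening is 584 mm wide and 1296 mm tall; its sill is at z = 770 mm and its near (−x) edge is 2011 mm from the wall's −x end. The opening passes through the full wall thickness.


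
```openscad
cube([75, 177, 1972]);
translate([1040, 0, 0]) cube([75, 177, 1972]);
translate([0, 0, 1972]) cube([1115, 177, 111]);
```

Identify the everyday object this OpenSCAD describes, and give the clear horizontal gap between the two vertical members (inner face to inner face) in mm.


A door frame. The clear opening width is 965 mm.

Two 1972 mm tall posts with a header on top — a door frame. The left jamb is 75 mm wide at x = 0; the right jamb starts at x = 1040. The clear opening is 1040 − 75 = 965 mm.


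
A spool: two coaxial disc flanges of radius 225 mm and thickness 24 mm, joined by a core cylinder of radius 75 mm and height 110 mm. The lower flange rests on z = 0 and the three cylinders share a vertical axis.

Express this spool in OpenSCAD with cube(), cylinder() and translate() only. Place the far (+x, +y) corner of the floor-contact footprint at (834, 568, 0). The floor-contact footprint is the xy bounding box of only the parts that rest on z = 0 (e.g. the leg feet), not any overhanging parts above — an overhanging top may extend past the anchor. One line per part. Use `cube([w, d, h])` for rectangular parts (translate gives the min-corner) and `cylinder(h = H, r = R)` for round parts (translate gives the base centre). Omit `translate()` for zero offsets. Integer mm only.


translate([609, 343, 0]) cylinder(h = 24, r = 225);
translate([609, 343, 24]) cylinder(h = 110, r = 75);
translate([609, 343, 134]) cylinder(h = 24, r = 225);


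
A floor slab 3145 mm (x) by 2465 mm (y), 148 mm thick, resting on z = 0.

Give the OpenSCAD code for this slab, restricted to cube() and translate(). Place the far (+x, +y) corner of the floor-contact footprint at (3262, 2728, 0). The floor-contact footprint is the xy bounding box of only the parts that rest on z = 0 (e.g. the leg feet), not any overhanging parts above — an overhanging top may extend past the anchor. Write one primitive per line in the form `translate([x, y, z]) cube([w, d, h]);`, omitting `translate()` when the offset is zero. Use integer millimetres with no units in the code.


translate([117, 263, 0]) cube([3145, 2465, 148]);


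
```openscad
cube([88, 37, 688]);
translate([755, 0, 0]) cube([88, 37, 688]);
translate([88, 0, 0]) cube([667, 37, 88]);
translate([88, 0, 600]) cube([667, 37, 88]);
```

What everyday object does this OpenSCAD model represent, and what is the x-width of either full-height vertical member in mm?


A picture frame. The border width is 88 mm.

Four thin pieces enclosing a rectangular opening — a picture frame. The two full-height stiles are 688 mm tall; the top rail sits at z = 600 and is 88 mm tall, so the border above the opening is 688 − 600 = 88 mm, matching the stile x-width.


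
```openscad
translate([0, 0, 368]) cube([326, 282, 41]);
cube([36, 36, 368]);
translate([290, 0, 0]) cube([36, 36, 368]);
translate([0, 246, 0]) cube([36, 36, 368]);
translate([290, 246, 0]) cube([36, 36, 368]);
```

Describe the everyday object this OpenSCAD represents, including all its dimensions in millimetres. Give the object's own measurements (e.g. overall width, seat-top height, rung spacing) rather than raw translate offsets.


A simple wooden stool: a rectangular seat 326 mm (x) by 282 mm (y), 41 mm thick, top face at z = 409 mm, on four square legs, each 36×36 mm in cross-section. The legs rest on z = 0, each flush with a corner of the seat.


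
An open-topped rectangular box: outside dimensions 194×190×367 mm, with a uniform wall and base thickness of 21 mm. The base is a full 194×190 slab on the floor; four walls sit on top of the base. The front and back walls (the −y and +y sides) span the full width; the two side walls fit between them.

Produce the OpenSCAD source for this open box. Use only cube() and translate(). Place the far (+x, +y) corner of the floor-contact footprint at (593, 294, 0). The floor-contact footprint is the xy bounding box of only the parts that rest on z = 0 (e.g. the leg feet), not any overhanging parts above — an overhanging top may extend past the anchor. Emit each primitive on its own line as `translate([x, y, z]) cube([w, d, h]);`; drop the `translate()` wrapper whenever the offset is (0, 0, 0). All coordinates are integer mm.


translate([399, 104, 0]) cube([194, 190, 21]);
translate([399, 104, 21]) cube([194, 21, 346]);
translate([399, 273, 21]) cube([194, 21, 346]);
translate([399, 125, 21]) cube([21, 148, 346]);
translate([572, 125, 21]) cube([21, 148, 346]);


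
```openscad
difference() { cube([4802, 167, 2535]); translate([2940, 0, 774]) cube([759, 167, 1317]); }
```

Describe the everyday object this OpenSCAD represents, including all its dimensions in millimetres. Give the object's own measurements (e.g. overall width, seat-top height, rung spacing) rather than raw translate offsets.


A wall 4802 mm long (x), 167 mm thick (y), 2535 mm tall, with a rectangular window opening cut through it. The opening is 759 mm wide and 1317 mm tall; its sill is at z = 774 mm and its near (−x) edge is 2940 mm from the wall's −x end. The opening passes through the full wall thickness.


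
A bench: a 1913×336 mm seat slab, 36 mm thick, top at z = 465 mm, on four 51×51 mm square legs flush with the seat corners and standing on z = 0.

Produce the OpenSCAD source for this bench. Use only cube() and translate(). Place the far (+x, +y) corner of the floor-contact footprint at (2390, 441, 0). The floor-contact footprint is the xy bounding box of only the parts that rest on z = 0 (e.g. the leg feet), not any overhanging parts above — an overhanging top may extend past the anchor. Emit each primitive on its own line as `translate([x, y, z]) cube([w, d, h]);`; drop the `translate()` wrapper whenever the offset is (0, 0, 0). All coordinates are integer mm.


// leg_h = 465 − 36 = 429
translate([477, 105, 429]) cube([1913, 336, 36]);
translate([477, 105, 0]) cube([51, 51, 429]);
translate([477, 390, 0]) cube([51, 51, 429]);
translate([2339, 105, 0]) cube([51, 51, 429]);
translate([2339, 390, 0]) cube([51, 51, 429]);


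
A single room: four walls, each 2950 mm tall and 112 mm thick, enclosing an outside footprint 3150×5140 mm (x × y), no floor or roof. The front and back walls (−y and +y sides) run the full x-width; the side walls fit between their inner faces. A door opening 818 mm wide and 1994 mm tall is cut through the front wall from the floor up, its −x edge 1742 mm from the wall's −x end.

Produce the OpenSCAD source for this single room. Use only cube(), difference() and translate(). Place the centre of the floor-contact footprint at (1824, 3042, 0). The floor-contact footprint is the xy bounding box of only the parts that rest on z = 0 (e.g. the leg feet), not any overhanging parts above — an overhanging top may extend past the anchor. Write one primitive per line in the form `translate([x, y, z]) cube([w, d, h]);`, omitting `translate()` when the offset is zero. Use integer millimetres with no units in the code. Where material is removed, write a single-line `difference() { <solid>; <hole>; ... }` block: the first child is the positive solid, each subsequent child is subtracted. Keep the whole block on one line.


difference() { translate([249, 472, 0]) cube([3150, 112, 2950]); translate([1991, 472, 0]) cube([818, 112, 1994]); }
translate([249, 5500, 0]) cube([3150, 112, 2950]);
translate([249, 584, 0]) cube([112, 4916, 2950]);
translate([3287, 584, 0]) cube([112, 4916, 2950]);


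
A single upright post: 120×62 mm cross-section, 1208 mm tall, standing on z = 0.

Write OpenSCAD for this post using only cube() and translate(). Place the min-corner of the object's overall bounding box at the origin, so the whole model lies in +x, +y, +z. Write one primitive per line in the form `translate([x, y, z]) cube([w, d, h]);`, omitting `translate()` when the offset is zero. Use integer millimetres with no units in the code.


cube([120, 62, 1208]);


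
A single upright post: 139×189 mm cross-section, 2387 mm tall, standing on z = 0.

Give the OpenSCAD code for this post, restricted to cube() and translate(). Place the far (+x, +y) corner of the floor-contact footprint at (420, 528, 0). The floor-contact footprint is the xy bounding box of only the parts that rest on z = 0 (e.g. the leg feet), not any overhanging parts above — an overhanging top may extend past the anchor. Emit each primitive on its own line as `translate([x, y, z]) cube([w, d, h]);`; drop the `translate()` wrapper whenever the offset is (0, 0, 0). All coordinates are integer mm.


translate([281, 339, 0]) cube([139, 189, 2387]);


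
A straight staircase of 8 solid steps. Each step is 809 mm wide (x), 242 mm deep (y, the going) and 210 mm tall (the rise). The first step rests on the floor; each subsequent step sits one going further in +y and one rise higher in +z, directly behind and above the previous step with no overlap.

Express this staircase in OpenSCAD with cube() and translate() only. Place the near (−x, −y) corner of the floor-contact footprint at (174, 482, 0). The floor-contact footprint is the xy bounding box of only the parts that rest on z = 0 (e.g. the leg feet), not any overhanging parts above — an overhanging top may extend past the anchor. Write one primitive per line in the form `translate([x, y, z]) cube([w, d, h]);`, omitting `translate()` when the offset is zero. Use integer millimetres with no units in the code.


translate([174, 482, 0]) cube([809, 242, 210]);
translate([174, 724, 210]) cube([809, 242, 210]);
translate([174, 966, 420]) cube([809, 242, 210]);
translate([174, 1208, 630]) cube([809, 242, 210]);
translate([174, 1450, 840]) cube([809, 242, 210]);
translate([174, 1692, 1050]) cube([809, 242, 210]);
translate([174, 1934, 1260]) cube([809, 242, 210]);
translate([174, 2176, 1470]) cube([809, 242, 210]);


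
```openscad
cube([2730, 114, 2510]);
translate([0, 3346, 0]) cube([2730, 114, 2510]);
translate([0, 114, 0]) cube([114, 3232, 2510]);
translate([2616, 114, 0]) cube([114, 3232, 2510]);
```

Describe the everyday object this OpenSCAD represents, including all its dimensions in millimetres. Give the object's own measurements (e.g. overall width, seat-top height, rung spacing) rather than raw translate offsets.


The wall frame of a small rectangular building: four walls, each 2510 mm tall and 114 mm thick, enclosing a footprint 2730 mm (x) by 3460 mm (y) outside-to-outside, with no floor or roof. The front and back walls (the −y and +y sides) span the full width; the two side walls fit between them.


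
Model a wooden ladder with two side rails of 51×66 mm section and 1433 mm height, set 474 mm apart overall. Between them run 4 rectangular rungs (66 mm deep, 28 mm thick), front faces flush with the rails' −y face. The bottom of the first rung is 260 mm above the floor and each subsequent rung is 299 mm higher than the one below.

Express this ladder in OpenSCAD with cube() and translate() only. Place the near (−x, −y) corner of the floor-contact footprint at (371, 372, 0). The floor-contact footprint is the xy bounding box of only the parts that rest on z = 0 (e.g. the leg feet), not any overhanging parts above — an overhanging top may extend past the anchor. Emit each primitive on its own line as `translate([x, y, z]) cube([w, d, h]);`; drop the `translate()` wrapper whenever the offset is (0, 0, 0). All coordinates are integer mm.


// rung span = 474 - 2*51 = 372
// rung[k] z = 260 + k*299
translate([371, 372, 0]) cube([51, 66, 1433]);
translate([794, 372, 0]) cube([51, 66, 1433]);
translate([422, 372, 260]) cube([372, 66, 28]);
translate([422, 372, 559]) cube([372, 66, 28]);
translate([422, 372, 858]) cube([372, 66, 28]);
translate([422, 372, 1157]) cube([372, 66, 28]);


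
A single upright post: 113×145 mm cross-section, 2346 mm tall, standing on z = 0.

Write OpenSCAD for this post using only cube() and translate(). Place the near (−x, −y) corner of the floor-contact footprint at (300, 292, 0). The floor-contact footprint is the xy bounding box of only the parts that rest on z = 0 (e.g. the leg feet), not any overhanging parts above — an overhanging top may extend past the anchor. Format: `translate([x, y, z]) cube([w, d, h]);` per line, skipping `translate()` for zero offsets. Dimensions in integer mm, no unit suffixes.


translate([300, 292, 0]) cube([113, 145, 2346]);


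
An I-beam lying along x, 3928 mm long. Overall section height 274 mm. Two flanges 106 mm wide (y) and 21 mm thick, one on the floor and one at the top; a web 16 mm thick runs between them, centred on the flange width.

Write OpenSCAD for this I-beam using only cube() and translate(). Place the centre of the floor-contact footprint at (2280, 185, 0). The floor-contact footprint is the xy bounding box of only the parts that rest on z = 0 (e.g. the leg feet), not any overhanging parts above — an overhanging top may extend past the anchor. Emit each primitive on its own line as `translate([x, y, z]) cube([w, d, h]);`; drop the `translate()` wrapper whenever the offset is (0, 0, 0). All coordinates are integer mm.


translate([316, 132, 0]) cube([3928, 106, 21]);
translate([316, 177, 21]) cube([3928, 16, 232]);
translate([316, 132, 253]) cube([3928, 106, 21]);
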